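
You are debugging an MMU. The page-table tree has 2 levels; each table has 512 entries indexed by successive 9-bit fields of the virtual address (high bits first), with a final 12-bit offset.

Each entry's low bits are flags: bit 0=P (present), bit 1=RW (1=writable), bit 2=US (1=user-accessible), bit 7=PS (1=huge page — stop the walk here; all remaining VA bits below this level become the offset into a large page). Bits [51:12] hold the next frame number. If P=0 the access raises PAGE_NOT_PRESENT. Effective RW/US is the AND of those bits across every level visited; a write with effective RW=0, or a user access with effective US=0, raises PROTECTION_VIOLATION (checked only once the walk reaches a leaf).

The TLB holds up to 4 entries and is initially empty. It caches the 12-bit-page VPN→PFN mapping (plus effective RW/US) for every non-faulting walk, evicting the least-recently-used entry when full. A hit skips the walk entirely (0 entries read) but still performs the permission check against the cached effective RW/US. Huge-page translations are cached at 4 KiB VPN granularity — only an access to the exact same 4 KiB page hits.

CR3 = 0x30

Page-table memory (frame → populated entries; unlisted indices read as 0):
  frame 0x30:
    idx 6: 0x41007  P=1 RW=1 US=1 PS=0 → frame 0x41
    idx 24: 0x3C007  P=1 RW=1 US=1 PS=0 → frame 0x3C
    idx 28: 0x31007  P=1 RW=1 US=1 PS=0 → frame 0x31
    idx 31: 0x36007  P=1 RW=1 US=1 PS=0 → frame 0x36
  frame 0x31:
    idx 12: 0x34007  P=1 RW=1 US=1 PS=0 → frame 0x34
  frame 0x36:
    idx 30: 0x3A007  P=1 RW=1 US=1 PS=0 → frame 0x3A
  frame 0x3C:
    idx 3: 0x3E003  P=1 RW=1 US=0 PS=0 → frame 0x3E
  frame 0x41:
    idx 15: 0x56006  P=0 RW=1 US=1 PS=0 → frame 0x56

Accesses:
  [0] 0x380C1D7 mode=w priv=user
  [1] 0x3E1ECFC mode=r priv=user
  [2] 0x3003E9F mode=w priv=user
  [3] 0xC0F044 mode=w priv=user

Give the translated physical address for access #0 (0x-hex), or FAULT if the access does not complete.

Trace:
#0 VA=0x380C1D7 (w,user):
  lvl0: tbl 0x30, slot 28 ⇒ 0x31007 (P1/RW1/US1/PS0)
  lvl1: tbl 0x31, slot 12 ⇒ 0x34007 (P1/RW1/US1/PS0)
  → PA=0x341D7  (2 entries read)
#1 VA=0x3E1ECFC (r,user):
  lvl0: tbl 0x30, slot 31 ⇒ 0x36007 (P1/RW1/US1/PS0)
  lvl1: tbl 0x36, slot 30 ⇒ 0x3A007 (P1/RW1/US1/PS0)
  → PA=0x3ACFC  (2 entries read)
#2 VA=0x3003E9F (w,user):
  lvl0: tbl 0x30, slot 24 ⇒ 0x3C007 (P1/RW1/US1/PS0)
  lvl1: tbl 0x3C, slot 3 ⇒ 0x3E003 (P1/RW1/US0/PS0)
  ⇒ fault: PROTECTION_VIOLATION  — 2 lookups
#3 VA=0xC0F044 (w,user):
  lvl0: tbl 0x30, slot 6 ⇒ 0x41007 (P1/RW1/US1/PS0)
  lvl1: tbl 0x41, slot 15 ⇒ 0x56006 (P0/RW1/US1/PS0)
  ⇒ fault: PAGE_NOT_PRESENT  — 2 lookups

Access #0 PA: 0x341D7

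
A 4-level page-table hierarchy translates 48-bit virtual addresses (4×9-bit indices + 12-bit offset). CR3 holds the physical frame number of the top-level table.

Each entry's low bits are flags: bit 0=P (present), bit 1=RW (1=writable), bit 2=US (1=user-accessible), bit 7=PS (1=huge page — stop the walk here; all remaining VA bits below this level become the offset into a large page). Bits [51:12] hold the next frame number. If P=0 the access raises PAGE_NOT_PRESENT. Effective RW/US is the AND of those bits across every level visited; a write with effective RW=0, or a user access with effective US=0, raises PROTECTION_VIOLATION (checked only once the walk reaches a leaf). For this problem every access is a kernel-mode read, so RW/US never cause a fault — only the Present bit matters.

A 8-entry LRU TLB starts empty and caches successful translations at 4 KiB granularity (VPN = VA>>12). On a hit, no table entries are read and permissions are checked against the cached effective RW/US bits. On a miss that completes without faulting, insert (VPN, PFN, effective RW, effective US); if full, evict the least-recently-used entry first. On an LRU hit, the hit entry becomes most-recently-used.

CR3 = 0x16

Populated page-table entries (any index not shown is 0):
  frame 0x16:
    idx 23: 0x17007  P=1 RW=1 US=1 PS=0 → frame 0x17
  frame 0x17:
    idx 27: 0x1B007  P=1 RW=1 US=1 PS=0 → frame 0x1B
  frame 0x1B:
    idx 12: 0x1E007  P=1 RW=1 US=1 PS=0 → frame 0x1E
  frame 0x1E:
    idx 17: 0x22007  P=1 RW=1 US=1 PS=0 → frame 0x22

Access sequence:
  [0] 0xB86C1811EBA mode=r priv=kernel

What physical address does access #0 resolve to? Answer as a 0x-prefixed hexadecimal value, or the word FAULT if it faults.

Per-access translation:
#0 VA=0xB86C1811EBA (r,kernel):
  L0: frame=0x16 idx=23 entry=0x17007 [P=1 RW=1 US=1 PS=0]
  L1: frame=0x17 idx=27 entry=0x1B007 [P=1 RW=1 US=1 PS=0]
  L2: frame=0x1B idx=12 entry=0x1E007 [P=1 RW=1 US=1 PS=0]
  L3: frame=0x1E idx=17 entry=0x22007 [P=1 RW=1 US=1 PS=0]
  ✓ 0x22EBA  — 4 lookups

Access #0 PA: 0x22EBA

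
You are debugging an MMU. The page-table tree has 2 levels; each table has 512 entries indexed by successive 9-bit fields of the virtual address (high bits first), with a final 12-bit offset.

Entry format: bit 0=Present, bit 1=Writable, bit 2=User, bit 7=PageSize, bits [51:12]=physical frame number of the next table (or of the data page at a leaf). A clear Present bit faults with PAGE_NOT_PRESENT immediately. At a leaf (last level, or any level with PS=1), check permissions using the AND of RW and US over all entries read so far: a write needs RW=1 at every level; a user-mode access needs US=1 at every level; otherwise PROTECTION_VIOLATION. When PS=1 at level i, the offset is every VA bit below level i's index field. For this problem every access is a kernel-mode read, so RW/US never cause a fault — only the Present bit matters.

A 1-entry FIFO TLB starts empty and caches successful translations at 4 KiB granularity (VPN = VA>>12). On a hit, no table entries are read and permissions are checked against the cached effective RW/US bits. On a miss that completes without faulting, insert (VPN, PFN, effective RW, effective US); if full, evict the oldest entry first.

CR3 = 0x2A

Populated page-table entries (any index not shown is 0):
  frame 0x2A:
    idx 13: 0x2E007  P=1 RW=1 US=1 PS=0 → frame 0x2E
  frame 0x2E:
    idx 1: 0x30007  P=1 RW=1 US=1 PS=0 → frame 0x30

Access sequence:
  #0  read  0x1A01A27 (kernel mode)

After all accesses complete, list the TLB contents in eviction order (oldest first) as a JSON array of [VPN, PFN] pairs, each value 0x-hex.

Per-access translation:
#0 VA=0x1A01A27 (r,kernel):
  L0: frame=0x2A idx=13 entry=0x2E007 [P=1 RW=1 US=1 PS=0]
  L1: frame=0x2E idx=1 entry=0x30007 [P=1 RW=1 US=1 PS=0]
  ⇒ phys 0x30A27  [2 reads]

TLB: [["0x1A01", "0x30"]]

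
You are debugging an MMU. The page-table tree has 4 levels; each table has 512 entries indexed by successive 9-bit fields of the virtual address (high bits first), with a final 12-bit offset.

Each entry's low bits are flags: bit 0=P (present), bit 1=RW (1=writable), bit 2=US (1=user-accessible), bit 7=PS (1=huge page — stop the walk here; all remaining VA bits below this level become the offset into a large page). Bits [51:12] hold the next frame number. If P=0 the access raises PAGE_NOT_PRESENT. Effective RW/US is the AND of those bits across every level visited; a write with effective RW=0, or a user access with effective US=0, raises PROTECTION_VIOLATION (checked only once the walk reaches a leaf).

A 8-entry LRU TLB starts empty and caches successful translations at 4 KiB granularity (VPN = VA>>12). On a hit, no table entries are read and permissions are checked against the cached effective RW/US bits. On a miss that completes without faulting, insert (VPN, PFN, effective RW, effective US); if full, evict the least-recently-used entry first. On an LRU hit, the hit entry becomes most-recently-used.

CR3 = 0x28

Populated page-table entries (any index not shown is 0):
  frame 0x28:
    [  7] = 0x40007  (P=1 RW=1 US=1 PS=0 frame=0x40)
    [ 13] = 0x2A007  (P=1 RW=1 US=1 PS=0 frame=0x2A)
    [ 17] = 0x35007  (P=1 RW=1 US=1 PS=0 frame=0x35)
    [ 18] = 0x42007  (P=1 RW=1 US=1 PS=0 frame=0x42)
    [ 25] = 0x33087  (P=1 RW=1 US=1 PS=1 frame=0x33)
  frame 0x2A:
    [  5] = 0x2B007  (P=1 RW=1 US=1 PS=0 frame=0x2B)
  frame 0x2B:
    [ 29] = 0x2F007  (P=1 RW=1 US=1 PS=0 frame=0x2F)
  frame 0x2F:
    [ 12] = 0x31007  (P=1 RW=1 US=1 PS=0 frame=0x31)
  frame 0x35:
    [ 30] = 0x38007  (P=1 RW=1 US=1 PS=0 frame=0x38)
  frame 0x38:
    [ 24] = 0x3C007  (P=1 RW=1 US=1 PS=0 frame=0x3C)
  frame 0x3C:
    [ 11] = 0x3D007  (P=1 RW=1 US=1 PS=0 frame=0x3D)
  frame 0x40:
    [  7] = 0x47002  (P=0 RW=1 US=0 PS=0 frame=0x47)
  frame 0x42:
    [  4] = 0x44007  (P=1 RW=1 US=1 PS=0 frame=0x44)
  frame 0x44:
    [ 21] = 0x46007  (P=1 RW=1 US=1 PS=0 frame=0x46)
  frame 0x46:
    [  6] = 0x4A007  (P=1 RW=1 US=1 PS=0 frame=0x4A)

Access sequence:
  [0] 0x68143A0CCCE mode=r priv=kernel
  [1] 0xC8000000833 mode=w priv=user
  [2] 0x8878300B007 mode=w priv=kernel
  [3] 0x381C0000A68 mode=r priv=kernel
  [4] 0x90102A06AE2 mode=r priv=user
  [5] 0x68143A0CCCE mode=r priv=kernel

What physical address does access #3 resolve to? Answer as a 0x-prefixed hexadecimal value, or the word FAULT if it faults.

Walk each access:
#0 VA=0x68143A0CCCE (r,kernel):
  L0: frame=0x28 idx=13 entry=0x2A007 [P=1 RW=1 US=1 PS=0]
  L1: frame=0x2A idx=5 entry=0x2B007 [P=1 RW=1 US=1 PS=0]
  L2: frame=0x2B idx=29 entry=0x2F007 [P=1 RW=1 US=1 PS=0]
  L3: frame=0x2F idx=12 entry=0x31007 [P=1 RW=1 US=1 PS=0]
  ✓ 0x31CCE  — 4 lookups
#1 VA=0xC8000000833 (w,user):
  L0: frame=0x28 idx=25 entry=0x33087 [P=1 RW=1 US=1 PS=1]
  ✓ 0x33833 (huge @L0)  — 1 lookups
#2 VA=0x8878300B007 (w,kernel):
  L0: frame=0x28 idx=17 entry=0x35007 [P=1 RW=1 US=1 PS=0]
  L1: frame=0x35 idx=30 entry=0x38007 [P=1 RW=1 US=1 PS=0]
  L2: frame=0x38 idx=24 entry=0x3C007 [P=1 RW=1 US=1 PS=0]
  L3: frame=0x3C idx=11 entry=0x3D007 [P=1 RW=1 US=1 PS=0]
  ✓ 0x3D007  — 4 lookups
#3 VA=0x381C0000A68 (r,kernel):
  L0: frame=0x28 idx=7 entry=0x40007 [P=1 RW=1 US=1 PS=0]
  L1: frame=0x40 idx=7 entry=0x47002 [P=0 RW=1 US=0 PS=0]
  ✗ PAGE_NOT_PRESENT  [2 reads]
#4 VA=0x90102A06AE2 (r,user):
  L0: frame=0x28 idx=18 entry=0x42007 [P=1 RW=1 US=1 PS=0]
  L1: frame=0x42 idx=4 entry=0x44007 [P=1 RW=1 US=1 PS=0]
  L2: frame=0x44 idx=21 entry=0x46007 [P=1 RW=1 US=1 PS=0]
  L3: frame=0x46 idx=6 entry=0x4A007 [P=1 RW=1 US=1 PS=0]
  ✓ 0x4AAE2  — 4 lookups
#5 VA=0x68143A0CCCE (r,kernel):
  TLB hit vpn=0x68143A0C → PA=0x31CCE

Access #3 PA: FAULT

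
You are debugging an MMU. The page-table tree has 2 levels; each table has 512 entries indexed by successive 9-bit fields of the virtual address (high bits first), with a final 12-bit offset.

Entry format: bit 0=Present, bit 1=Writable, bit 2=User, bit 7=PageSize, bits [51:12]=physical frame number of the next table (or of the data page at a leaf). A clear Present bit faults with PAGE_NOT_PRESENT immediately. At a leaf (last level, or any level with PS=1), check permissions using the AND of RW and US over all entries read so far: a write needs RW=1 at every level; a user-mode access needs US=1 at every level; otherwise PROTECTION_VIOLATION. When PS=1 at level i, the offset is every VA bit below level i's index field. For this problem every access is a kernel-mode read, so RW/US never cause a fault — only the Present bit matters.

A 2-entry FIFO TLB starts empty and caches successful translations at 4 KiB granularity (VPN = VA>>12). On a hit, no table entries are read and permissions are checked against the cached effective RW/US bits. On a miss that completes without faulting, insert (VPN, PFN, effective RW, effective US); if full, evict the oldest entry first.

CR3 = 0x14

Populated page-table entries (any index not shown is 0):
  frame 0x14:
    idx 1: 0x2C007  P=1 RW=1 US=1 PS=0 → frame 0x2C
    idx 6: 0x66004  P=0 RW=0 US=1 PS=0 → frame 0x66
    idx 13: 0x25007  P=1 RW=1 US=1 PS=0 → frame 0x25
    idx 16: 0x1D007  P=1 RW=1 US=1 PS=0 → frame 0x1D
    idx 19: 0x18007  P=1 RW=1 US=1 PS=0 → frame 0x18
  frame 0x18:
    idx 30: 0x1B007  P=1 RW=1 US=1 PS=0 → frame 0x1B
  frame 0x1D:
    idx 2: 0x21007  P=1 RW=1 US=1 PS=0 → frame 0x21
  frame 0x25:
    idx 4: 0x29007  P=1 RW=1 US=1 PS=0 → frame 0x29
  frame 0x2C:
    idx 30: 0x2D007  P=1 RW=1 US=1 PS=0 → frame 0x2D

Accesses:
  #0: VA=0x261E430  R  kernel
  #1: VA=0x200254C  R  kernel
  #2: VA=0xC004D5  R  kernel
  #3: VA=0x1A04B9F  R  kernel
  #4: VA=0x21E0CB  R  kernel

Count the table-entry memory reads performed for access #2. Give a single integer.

Walk each access:
#0 VA=0x261E430 (r,kernel):
  [0] read 0x14 idx=19: raw=0x18007 flags P=1 W=1 U=1 S=0
  [1] read 0x18 idx=30: raw=0x1B007 flags P=1 W=1 U=1 S=0
  → PA=0x1B430  (2 entries read)
#1 VA=0x200254C (r,kernel):
  [0] read 0x14 idx=16: raw=0x1D007 flags P=1 W=1 U=1 S=0
  [1] read 0x1D idx=2: raw=0x21007 flags P=1 W=1 U=1 S=0
  → PA=0x2154C  (2 entries read)
#2 VA=0xC004D5 (r,kernel):
  [0] read 0x14 idx=6: raw=0x66004 flags P=0 W=0 U=1 S=0
  ⇒ fault: PAGE_NOT_PRESENT  — 1 lookups
#3 VA=0x1A04B9F (r,kernel):
  [0] read 0x14 idx=13: raw=0x25007 flags P=1 W=1 U=1 S=0
  [1] read 0x25 idx=4: raw=0x29007 flags P=1 W=1 U=1 S=0
  → PA=0x29B9F  (2 entries read)
#4 VA=0x21E0CB (r,kernel):
  [0] read 0x14 idx=1: raw=0x2C007 flags P=1 W=1 U=1 S=0
  [1] read 0x2C idx=30: raw=0x2D007 flags P=1 W=1 U=1 S=0
  → PA=0x2D0CB  (2 entries read)

Entries read for #2: 1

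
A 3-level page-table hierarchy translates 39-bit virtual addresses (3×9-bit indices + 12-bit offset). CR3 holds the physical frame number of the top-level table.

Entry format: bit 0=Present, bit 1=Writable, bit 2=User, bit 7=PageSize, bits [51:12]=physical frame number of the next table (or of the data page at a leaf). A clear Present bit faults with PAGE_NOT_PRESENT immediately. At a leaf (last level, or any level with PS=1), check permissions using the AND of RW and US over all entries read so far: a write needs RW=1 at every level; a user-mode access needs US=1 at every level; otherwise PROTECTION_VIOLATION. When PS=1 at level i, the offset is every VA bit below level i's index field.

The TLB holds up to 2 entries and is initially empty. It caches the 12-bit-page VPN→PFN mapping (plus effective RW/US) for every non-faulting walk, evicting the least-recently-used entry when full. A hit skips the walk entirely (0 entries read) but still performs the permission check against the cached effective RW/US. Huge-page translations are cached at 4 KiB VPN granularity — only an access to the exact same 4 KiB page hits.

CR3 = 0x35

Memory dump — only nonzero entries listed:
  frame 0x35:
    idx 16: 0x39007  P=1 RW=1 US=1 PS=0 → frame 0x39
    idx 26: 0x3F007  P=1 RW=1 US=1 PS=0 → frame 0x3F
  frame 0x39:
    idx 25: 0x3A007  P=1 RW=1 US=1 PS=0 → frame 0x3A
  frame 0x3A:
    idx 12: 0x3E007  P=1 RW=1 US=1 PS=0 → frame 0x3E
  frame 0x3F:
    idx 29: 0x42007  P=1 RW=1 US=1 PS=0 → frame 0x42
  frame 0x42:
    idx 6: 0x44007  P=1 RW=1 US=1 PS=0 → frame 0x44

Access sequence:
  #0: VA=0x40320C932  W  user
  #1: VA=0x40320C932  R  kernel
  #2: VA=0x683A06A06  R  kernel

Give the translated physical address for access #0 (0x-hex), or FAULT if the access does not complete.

Per-access translation:
#0 VA=0x40320C932 (w,user):
  [0] read 0x35 idx=16: raw=0x39007 flags P=1 W=1 U=1 S=0
  [1] read 0x39 idx=25: raw=0x3A007 flags P=1 W=1 U=1 S=0
  [2] read 0x3A idx=12: raw=0x3E007 flags P=1 W=1 U=1 S=0
  → PA=0x3E932  (3 entries read)
#1 VA=0x40320C932 (r,kernel):
  TLB hit vpn=0x40320C → PA=0x3E932
#2 VA=0x683A06A06 (r,kernel):
  [0] read 0x35 idx=26: raw=0x3F007 flags P=1 W=1 U=1 S=0
  [1] read 0x3F idx=29: raw=0x42007 flags P=1 W=1 U=1 S=0
  [2] read 0x42 idx=6: raw=0x44007 flags P=1 W=1 U=1 S=0
  → PA=0x44A06  (3 entries read)

Access #0 PA: 0x3E932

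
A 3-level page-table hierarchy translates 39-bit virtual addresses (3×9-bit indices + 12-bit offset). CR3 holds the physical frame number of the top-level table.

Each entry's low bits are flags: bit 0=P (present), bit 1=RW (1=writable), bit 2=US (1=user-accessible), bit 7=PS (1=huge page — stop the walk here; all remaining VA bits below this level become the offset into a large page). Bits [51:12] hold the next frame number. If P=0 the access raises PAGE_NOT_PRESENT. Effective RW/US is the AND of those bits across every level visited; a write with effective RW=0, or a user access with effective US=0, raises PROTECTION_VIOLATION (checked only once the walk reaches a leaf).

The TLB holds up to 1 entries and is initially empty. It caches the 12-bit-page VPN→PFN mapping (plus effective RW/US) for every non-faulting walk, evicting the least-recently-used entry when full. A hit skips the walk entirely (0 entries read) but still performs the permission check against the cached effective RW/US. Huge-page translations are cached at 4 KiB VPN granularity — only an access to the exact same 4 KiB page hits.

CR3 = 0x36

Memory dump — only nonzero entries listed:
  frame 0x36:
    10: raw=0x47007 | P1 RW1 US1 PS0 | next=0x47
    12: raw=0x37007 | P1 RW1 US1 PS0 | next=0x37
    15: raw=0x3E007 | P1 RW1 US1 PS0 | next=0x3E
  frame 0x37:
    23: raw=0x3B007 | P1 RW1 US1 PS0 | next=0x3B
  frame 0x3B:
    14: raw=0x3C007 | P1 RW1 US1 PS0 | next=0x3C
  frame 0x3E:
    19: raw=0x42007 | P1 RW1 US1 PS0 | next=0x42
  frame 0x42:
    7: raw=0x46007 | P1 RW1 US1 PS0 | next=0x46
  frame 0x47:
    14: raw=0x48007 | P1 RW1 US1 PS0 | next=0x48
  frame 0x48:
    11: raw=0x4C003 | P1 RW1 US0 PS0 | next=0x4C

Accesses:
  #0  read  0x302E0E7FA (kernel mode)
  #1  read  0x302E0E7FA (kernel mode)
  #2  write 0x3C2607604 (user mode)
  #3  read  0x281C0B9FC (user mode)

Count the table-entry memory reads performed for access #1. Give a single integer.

Walk each access:
#0 VA=0x302E0E7FA (r,kernel):
  L0 @0x36[12] → 0x37007  P=1,RW=1,US=1,PS=0
  L1 @0x37[23] → 0x3B007  P=1,RW=1,US=1,PS=0
  L2 @0x3B[14] → 0x3C007  P=1,RW=1,US=1,PS=0
  ⇒ phys 0x3C7FA  [3 reads]
#1 VA=0x302E0E7FA (r,kernel):
  TLB hit vpn=0x302E0E → PA=0x3C7FA
#2 VA=0x3C2607604 (w,user):
  L0 @0x36[15] → 0x3E007  P=1,RW=1,US=1,PS=0
  L1 @0x3E[19] → 0x42007  P=1,RW=1,US=1,PS=0
  L2 @0x42[7] → 0x46007  P=1,RW=1,US=1,PS=0
  ⇒ phys 0x46604  [3 reads]
#3 VA=0x281C0B9FC (r,user):
  L0 @0x36[10] → 0x47007  P=1,RW=1,US=1,PS=0
  L1 @0x47[14] → 0x48007  P=1,RW=1,US=1,PS=0
  L2 @0x48[11] → 0x4C003  P=1,RW=1,US=0,PS=0
  → PROTECTION_VIOLATION  (3 entries read)

Entries read for #1: 0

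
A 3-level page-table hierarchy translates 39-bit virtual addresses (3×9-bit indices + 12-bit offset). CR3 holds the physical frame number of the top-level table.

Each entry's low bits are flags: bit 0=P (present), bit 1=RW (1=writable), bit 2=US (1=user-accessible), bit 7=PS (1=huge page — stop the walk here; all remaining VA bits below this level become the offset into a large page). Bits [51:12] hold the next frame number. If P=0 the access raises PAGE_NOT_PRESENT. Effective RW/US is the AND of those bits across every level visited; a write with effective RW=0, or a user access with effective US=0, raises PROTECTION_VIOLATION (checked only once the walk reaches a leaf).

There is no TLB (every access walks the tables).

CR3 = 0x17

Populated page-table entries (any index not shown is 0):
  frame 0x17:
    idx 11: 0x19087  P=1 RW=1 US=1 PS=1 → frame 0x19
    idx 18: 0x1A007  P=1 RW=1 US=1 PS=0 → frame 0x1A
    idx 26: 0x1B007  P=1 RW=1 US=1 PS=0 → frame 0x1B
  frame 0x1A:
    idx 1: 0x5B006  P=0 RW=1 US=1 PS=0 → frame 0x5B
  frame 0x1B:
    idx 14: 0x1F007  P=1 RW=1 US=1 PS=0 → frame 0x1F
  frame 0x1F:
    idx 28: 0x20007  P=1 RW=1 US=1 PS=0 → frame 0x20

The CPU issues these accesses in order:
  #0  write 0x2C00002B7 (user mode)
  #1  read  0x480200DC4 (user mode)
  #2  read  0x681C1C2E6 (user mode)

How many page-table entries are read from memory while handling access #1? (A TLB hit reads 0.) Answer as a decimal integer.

Trace:
#0 VA=0x2C00002B7 (w,user):
  lvl0: tbl 0x17, slot 11 ⇒ 0x19087 (P1/RW1/US1/PS1)
  ✓ 0x192B7 (huge @L0)  — 1 lookups
#1 VA=0x480200DC4 (r,user):
  lvl0: tbl 0x17, slot 18 ⇒ 0x1A007 (P1/RW1/US1/PS0)
  lvl1: tbl 0x1A, slot 1 ⇒ 0x5B006 (P0/RW1/US1/PS0)
  ✗ PAGE_NOT_PRESENT  [2 reads]
#2 VA=0x681C1C2E6 (r,user):
  lvl0: tbl 0x17, slot 26 ⇒ 0x1B007 (P1/RW1/US1/PS0)
  lvl1: tbl 0x1B, slot 14 ⇒ 0x1F007 (P1/RW1/US1/PS0)
  lvl2: tbl 0x1F, slot 28 ⇒ 0x20007 (P1/RW1/US1/PS0)
  ✓ 0x202E6  — 3 lookups

Entries read for #1: 2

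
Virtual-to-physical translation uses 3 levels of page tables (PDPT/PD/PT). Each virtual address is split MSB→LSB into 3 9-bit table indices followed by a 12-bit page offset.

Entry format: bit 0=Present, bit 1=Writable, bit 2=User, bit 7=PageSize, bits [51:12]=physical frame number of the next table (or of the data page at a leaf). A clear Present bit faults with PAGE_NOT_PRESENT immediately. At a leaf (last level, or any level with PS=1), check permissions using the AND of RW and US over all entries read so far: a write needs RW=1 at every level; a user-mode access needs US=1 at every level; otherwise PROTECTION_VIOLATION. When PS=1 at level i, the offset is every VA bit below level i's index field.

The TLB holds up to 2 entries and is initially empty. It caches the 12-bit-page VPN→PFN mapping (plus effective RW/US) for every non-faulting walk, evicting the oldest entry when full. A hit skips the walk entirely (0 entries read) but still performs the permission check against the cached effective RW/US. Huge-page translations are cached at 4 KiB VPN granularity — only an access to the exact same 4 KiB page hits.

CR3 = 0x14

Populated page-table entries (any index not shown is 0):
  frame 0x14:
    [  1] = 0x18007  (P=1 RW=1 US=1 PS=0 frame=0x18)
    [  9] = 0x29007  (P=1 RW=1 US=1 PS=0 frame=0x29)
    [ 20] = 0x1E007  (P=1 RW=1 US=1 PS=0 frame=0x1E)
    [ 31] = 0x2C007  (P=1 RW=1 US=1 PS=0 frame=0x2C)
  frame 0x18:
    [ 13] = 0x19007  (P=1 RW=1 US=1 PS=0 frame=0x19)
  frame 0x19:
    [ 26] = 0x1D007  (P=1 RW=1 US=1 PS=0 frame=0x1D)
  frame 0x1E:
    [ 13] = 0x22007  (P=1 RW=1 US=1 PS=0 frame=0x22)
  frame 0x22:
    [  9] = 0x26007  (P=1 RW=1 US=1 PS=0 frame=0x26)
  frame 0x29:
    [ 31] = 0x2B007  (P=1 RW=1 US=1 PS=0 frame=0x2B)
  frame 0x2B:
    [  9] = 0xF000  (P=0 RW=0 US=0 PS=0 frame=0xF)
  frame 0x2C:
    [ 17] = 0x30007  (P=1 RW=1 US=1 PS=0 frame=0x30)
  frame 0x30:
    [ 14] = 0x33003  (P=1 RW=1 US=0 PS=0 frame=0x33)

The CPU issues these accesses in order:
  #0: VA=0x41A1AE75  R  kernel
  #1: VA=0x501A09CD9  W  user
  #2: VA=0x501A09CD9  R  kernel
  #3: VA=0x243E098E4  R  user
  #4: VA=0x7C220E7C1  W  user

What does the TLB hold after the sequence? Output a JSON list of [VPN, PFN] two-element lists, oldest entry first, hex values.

Trace:
#0 VA=0x41A1AE75 (r,kernel):
  L0 @0x14[1] → 0x18007  P=1,RW=1,US=1,PS=0
  L1 @0x18[13] → 0x19007  P=1,RW=1,US=1,PS=0
  L2 @0x19[26] → 0x1D007  P=1,RW=1,US=1,PS=0
  ✓ 0x1DE75  — 3 lookups
#1 VA=0x501A09CD9 (w,user):
  L0 @0x14[20] → 0x1E007  P=1,RW=1,US=1,PS=0
  L1 @0x1E[13] → 0x22007  P=1,RW=1,US=1,PS=0
  L2 @0x22[9] → 0x26007  P=1,RW=1,US=1,PS=0
  ✓ 0x26CD9  — 3 lookups
#2 VA=0x501A09CD9 (r,kernel):
  TLB hit vpn=0x501A09 → PA=0x26CD9
#3 VA=0x243E098E4 (r,user):
  L0 @0x14[9] → 0x29007  P=1,RW=1,US=1,PS=0
  L1 @0x29[31] → 0x2B007  P=1,RW=1,US=1,PS=0
  L2 @0x2B[9] → 0xF000  P=0,RW=0,US=0,PS=0
  ⇒ fault: PAGE_NOT_PRESENT  — 3 lookups
#4 VA=0x7C220E7C1 (w,user):
  L0 @0x14[31] → 0x2C007  P=1,RW=1,US=1,PS=0
  L1 @0x2C[17] → 0x30007  P=1,RW=1,US=1,PS=0
  L2 @0x30[14] → 0x33003  P=1,RW=1,US=0,PS=0
  ⇒ fault: PROTECTION_VIOLATION  — 3 lookups

TLB: [["0x41A1A", "0x1D"], ["0x501A09", "0x26"]]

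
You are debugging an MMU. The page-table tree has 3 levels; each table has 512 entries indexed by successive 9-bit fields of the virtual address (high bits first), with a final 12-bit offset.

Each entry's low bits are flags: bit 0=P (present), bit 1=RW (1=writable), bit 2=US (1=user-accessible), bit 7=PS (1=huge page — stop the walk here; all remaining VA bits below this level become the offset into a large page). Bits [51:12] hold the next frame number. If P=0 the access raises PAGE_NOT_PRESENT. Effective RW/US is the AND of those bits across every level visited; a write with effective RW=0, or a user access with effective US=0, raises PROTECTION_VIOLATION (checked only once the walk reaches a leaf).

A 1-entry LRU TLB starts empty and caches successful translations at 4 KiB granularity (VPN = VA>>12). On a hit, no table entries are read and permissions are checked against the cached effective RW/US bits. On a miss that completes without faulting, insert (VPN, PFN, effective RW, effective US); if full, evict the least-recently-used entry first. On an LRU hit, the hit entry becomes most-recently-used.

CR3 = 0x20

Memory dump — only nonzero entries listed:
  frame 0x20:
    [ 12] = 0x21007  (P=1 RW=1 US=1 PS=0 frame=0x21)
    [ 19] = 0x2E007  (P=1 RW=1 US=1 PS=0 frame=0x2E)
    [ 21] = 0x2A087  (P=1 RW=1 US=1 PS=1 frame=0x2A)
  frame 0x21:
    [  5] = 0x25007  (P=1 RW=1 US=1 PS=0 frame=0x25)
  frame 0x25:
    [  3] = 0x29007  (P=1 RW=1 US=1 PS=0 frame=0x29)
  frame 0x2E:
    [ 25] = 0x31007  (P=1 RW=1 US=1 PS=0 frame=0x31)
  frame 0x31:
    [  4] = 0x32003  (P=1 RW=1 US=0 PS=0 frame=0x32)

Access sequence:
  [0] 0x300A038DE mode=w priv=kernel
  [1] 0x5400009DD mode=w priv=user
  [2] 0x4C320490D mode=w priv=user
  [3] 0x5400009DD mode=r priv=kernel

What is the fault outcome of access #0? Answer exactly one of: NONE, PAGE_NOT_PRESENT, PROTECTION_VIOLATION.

Trace:
#0 VA=0x300A038DE (w,kernel):
  lvl0: tbl 0x20, slot 12 ⇒ 0x21007 (P1/RW1/US1/PS0)
  lvl1: tbl 0x21, slot 5 ⇒ 0x25007 (P1/RW1/US1/PS0)
  lvl2: tbl 0x25, slot 3 ⇒ 0x29007 (P1/RW1/US1/PS0)
  ⇒ phys 0x298DE  [3 reads]
#1 VA=0x5400009DD (w,user):
  lvl0: tbl 0x20, slot 21 ⇒ 0x2A087 (P1/RW1/US1/PS1)
  ⇒ phys 0x2A9DD (huge @L0)  [1 reads]
#2 VA=0x4C320490D (w,user):
  lvl0: tbl 0x20, slot 19 ⇒ 0x2E007 (P1/RW1/US1/PS0)
  lvl1: tbl 0x2E, slot 25 ⇒ 0x31007 (P1/RW1/US1/PS0)
  lvl2: tbl 0x31, slot 4 ⇒ 0x32003 (P1/RW1/US0/PS0)
  ✗ PROTECTION_VIOLATION  [3 reads]
#3 VA=0x5400009DD (r,kernel):
  TLB hit vpn=0x540000 → PA=0x2A9DD

Access #0 fault: NONE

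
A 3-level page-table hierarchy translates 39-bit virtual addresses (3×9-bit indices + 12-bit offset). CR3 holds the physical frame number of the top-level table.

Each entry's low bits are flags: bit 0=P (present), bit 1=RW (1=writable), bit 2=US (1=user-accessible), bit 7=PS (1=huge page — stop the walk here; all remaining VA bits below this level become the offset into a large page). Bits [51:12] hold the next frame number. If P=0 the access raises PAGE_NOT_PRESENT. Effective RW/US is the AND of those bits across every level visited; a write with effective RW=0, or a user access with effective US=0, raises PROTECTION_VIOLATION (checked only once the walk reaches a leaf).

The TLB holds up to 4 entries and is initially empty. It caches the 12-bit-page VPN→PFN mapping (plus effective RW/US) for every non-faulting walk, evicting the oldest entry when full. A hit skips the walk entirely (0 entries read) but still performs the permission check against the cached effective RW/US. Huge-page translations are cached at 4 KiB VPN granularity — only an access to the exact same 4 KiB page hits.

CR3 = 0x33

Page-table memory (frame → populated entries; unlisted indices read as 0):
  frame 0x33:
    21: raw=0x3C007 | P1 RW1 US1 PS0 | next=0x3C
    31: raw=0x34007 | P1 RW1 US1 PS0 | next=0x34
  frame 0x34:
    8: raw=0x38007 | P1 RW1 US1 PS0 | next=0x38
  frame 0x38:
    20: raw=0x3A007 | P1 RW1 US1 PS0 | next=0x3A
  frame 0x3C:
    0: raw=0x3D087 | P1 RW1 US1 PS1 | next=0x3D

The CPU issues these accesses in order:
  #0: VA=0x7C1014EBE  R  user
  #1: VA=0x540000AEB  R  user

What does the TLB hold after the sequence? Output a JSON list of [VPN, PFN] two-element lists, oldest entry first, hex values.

Trace:
#0 VA=0x7C1014EBE (r,user):
  L0 @0x33[31] → 0x34007  P=1,RW=1,US=1,PS=0
  L1 @0x34[8] → 0x38007  P=1,RW=1,US=1,PS=0
  L2 @0x38[20] → 0x3A007  P=1,RW=1,US=1,PS=0
  → PA=0x3AEBE  (3 entries read)
#1 VA=0x540000AEB (r,user):
  L0 @0x33[21] → 0x3C007  P=1,RW=1,US=1,PS=0
  L1 @0x3C[0] → 0x3D087  P=1,RW=1,US=1,PS=1
  → PA=0x3DAEB (huge @L1)  (2 entries read)

TLB: [["0x7C1014", "0x3A"], ["0x540000", "0x3D"]]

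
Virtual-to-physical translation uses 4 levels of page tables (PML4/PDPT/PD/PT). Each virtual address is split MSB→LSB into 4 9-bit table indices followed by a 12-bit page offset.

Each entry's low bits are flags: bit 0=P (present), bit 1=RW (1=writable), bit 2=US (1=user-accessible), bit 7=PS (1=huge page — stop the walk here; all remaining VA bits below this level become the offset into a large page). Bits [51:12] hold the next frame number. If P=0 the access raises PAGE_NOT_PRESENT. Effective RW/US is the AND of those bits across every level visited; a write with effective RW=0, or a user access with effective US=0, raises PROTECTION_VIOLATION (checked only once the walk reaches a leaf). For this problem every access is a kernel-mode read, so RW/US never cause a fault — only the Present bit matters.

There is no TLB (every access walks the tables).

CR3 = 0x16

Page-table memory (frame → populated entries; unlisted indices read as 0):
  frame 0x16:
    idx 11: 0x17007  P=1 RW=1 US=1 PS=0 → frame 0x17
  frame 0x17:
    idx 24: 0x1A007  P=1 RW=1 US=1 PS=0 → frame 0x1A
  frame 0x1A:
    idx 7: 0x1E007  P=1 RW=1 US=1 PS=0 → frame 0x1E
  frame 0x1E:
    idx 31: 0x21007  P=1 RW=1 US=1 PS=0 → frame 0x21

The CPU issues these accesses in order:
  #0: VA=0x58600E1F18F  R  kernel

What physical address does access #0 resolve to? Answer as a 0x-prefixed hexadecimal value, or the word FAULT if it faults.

Trace:
#0 VA=0x58600E1F18F (r,kernel):
  L0 @0x16[11] → 0x17007  P=1,RW=1,US=1,PS=0
  L1 @0x17[24] → 0x1A007  P=1,RW=1,US=1,PS=0
  L2 @0x1A[7] → 0x1E007  P=1,RW=1,US=1,PS=0
  L3 @0x1E[31] → 0x21007  P=1,RW=1,US=1,PS=0
  ⇒ phys 0x2118F  [4 reads]

Access #0 PA: 0x2118F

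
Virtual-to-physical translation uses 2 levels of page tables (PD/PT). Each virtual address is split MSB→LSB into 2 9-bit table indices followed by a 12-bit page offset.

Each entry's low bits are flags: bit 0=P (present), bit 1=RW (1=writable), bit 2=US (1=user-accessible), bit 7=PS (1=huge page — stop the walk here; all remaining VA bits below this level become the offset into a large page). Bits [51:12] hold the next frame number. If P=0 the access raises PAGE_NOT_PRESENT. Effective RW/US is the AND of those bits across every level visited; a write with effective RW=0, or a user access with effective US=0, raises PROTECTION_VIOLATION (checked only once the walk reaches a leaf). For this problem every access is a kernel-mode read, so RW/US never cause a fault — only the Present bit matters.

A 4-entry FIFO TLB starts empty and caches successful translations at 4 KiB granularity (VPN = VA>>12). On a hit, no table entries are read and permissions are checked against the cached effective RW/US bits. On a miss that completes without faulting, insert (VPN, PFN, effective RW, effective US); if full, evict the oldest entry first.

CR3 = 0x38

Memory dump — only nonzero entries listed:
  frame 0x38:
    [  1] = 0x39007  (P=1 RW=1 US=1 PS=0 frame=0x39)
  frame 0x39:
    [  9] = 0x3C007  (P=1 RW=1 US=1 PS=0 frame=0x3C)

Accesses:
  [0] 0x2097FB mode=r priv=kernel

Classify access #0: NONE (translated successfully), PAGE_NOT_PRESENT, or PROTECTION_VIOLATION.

Trace:
#0 VA=0x2097FB (r,kernel):
  L0: frame=0x38 idx=1 entry=0x39007 [P=1 RW=1 US=1 PS=0]
  L1: frame=0x39 idx=9 entry=0x3C007 [P=1 RW=1 US=1 PS=0]
  ⇒ phys 0x3C7FB  [2 reads]

Access #0 fault: NONE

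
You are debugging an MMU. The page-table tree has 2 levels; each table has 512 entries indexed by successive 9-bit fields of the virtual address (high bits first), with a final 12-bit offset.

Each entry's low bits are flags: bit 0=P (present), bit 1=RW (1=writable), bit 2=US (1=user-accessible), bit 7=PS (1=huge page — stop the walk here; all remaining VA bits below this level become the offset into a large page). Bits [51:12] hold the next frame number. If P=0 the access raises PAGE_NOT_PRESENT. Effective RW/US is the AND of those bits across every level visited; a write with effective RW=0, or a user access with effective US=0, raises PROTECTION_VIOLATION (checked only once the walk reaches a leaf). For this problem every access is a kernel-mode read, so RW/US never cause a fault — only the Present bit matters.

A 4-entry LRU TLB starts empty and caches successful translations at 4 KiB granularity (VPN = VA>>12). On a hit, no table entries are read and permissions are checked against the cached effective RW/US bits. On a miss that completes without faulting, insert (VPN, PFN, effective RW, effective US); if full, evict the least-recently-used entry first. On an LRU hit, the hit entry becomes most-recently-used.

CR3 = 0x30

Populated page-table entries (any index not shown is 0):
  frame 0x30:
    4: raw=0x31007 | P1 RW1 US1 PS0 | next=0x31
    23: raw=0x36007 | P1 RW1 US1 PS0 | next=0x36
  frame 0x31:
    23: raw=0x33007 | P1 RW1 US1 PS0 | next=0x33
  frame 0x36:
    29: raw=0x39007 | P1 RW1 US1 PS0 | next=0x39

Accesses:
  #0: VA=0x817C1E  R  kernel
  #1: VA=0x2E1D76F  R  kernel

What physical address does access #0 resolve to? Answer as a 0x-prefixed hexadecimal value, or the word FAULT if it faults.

Per-access translation:
#0 VA=0x817C1E (r,kernel):
  L0 @0x30[4] → 0x31007  P=1,RW=1,US=1,PS=0
  L1 @0x31[23] → 0x33007  P=1,RW=1,US=1,PS=0
  ✓ 0x33C1E  — 2 lookups
#1 VA=0x2E1D76F (r,kernel):
  L0 @0x30[23] → 0x36007  P=1,RW=1,US=1,PS=0
  L1 @0x36[29] → 0x39007  P=1,RW=1,US=1,PS=0
  ✓ 0x3976F  — 2 lookups

Access #0 PA: 0x33C1E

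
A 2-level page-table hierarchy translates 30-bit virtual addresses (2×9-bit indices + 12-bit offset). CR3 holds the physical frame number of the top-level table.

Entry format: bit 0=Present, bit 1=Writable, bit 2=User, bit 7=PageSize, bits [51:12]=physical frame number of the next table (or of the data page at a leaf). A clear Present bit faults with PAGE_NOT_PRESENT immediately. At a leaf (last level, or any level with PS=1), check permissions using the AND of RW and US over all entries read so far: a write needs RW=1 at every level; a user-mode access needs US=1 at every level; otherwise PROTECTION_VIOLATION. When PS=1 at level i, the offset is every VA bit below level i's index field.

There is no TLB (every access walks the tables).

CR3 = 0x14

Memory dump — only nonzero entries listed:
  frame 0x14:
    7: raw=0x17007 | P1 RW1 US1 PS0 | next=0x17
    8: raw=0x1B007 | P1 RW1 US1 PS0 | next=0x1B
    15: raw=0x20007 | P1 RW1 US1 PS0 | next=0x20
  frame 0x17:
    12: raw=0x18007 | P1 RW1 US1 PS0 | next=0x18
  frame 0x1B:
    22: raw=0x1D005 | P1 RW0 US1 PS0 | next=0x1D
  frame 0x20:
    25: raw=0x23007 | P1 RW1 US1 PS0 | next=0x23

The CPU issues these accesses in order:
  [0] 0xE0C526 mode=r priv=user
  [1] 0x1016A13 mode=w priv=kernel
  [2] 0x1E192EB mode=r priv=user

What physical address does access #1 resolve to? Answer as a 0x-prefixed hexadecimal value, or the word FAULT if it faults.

Trace:
#0 VA=0xE0C526 (r,user):
  [0] read 0x14 idx=7: raw=0x17007 flags P=1 W=1 U=1 S=0
  [1] read 0x17 idx=12: raw=0x18007 flags P=1 W=1 U=1 S=0
  ✓ 0x18526  — 2 lookups
#1 VA=0x1016A13 (w,kernel):
  [0] read 0x14 idx=8: raw=0x1B007 flags P=1 W=1 U=1 S=0
  [1] read 0x1B idx=22: raw=0x1D005 flags P=1 W=0 U=1 S=0
  ✗ PROTECTION_VIOLATION  [2 reads]
#2 VA=0x1E192EB (r,user):
  [0] read 0x14 idx=15: raw=0x20007 flags P=1 W=1 U=1 S=0
  [1] read 0x20 idx=25: raw=0x23007 flags P=1 W=1 U=1 S=0
  ✓ 0x232EB  — 2 lookups

Access #1 PA: FAULT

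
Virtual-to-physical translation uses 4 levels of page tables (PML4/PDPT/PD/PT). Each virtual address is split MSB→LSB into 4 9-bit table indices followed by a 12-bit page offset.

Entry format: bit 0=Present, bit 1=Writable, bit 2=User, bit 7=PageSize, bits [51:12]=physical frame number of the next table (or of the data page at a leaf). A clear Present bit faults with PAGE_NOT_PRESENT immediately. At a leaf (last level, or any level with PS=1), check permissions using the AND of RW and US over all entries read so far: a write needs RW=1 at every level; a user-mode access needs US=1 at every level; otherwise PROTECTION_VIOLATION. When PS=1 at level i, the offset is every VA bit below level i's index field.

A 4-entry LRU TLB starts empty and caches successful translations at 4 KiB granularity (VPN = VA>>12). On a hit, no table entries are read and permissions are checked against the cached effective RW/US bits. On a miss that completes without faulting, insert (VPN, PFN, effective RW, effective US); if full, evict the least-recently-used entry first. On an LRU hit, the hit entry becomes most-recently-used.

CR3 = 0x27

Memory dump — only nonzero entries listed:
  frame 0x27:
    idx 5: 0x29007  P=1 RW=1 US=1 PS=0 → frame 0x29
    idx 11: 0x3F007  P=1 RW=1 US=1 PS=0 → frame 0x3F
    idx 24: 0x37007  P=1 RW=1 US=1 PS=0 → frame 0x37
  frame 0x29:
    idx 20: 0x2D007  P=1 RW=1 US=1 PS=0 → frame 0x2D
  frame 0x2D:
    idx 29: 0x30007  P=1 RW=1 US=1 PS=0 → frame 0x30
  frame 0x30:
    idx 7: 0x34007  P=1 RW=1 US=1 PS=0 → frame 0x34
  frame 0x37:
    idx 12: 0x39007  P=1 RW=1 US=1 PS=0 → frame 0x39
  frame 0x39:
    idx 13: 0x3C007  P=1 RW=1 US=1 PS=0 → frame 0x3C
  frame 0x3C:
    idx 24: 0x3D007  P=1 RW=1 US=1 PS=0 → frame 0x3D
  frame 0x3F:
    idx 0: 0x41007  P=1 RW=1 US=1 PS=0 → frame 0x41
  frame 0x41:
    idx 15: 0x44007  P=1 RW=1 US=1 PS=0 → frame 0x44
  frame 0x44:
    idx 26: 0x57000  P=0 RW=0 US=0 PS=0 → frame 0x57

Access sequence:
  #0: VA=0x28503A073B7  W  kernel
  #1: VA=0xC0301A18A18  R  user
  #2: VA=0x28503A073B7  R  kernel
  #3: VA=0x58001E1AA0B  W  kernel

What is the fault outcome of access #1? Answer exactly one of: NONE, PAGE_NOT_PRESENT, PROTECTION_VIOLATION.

Walk each access:
#0 VA=0x28503A073B7 (w,kernel):
  lvl0: tbl 0x27, slot 5 ⇒ 0x29007 (P1/RW1/US1/PS0)
  lvl1: tbl 0x29, slot 20 ⇒ 0x2D007 (P1/RW1/US1/PS0)
  lvl2: tbl 0x2D, slot 29 ⇒ 0x30007 (P1/RW1/US1/PS0)
  lvl3: tbl 0x30, slot 7 ⇒ 0x34007 (P1/RW1/US1/PS0)
  ⇒ phys 0x343B7  [4 reads]
#1 VA=0xC0301A18A18 (r,user):
  lvl0: tbl 0x27, slot 24 ⇒ 0x37007 (P1/RW1/US1/PS0)
  lvl1: tbl 0x37, slot 12 ⇒ 0x39007 (P1/RW1/US1/PS0)
  lvl2: tbl 0x39, slot 13 ⇒ 0x3C007 (P1/RW1/US1/PS0)
  lvl3: tbl 0x3C, slot 24 ⇒ 0x3D007 (P1/RW1/US1/PS0)
  ⇒ phys 0x3DA18  [4 reads]
#2 VA=0x28503A073B7 (r,kernel):
  TLB hit vpn=0x28503A07 → PA=0x343B7
#3 VA=0x58001E1AA0B (w,kernel):
  lvl0: tbl 0x27, slot 11 ⇒ 0x3F007 (P1/RW1/US1/PS0)
  lvl1: tbl 0x3F, slot 0 ⇒ 0x41007 (P1/RW1/US1/PS0)
  lvl2: tbl 0x41, slot 15 ⇒ 0x44007 (P1/RW1/US1/PS0)
  lvl3: tbl 0x44, slot 26 ⇒ 0x57000 (P0/RW0/US0/PS0)
  ✗ PAGE_NOT_PRESENT  [4 reads]

Access #1 fault: NONE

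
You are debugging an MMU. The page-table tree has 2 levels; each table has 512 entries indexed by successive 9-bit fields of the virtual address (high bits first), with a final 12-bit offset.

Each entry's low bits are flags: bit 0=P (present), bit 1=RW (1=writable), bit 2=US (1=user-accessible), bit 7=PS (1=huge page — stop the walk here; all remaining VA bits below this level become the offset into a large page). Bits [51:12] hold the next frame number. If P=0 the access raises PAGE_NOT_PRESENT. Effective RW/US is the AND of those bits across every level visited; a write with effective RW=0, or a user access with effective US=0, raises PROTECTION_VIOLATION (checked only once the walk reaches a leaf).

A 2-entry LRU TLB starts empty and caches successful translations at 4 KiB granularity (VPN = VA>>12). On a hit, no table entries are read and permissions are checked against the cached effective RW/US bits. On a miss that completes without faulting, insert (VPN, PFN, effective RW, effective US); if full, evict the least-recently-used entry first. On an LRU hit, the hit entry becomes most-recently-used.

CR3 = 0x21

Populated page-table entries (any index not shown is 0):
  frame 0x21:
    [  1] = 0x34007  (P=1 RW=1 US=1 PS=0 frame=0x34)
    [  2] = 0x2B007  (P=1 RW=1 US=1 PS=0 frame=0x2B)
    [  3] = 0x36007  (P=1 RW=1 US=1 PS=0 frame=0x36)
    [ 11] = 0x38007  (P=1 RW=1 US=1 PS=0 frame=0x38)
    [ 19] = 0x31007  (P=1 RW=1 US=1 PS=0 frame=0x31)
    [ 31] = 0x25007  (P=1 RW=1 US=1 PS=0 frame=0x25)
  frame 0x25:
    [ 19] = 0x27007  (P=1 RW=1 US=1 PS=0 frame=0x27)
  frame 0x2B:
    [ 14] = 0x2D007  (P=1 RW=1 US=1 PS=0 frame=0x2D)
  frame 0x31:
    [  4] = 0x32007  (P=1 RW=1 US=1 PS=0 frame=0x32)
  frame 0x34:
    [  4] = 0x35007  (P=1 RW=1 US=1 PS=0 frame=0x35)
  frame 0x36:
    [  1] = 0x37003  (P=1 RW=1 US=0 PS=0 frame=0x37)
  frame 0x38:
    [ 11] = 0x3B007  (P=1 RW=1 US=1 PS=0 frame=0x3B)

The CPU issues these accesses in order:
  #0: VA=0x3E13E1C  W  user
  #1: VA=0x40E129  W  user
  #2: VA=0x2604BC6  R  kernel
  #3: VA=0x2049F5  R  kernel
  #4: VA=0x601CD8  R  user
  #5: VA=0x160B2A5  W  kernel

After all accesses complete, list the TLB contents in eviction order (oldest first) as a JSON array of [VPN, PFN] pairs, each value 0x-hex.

Trace:
#0 VA=0x3E13E1C (w,user):
  [0] read 0x21 idx=31: raw=0x25007 flags P=1 W=1 U=1 S=0
  [1] read 0x25 idx=19: raw=0x27007 flags P=1 W=1 U=1 S=0
  → PA=0x27E1C  (2 entries read)
#1 VA=0x40E129 (w,user):
  [0] read 0x21 idx=2: raw=0x2B007 flags P=1 W=1 U=1 S=0
  [1] read 0x2B idx=14: raw=0x2D007 flags P=1 W=1 U=1 S=0
  → PA=0x2D129  (2 entries read)
#2 VA=0x2604BC6 (r,kernel):
  [0] read 0x21 idx=19: raw=0x31007 flags P=1 W=1 U=1 S=0
  [1] read 0x31 idx=4: raw=0x32007 flags P=1 W=1 U=1 S=0
  → PA=0x32BC6  (2 entries read)
#3 VA=0x2049F5 (r,kernel):
  [0] read 0x21 idx=1: raw=0x34007 flags P=1 W=1 U=1 S=0
  [1] read 0x34 idx=4: raw=0x35007 flags P=1 W=1 U=1 S=0
  → PA=0x359F5  (2 entries read)
#4 VA=0x601CD8 (r,user):
  [0] read 0x21 idx=3: raw=0x36007 flags P=1 W=1 U=1 S=0
  [1] read 0x36 idx=1: raw=0x37003 flags P=1 W=1 U=0 S=0
  ✗ PROTECTION_VIOLATION  [2 reads]
#5 VA=0x160B2A5 (w,kernel):
  [0] read 0x21 idx=11: raw=0x38007 flags P=1 W=1 U=1 S=0
  [1] read 0x38 idx=11: raw=0x3B007 flags P=1 W=1 U=1 S=0
  → PA=0x3B2A5  (2 entries read)

TLB: [["0x204", "0x35"], ["0x160B", "0x3B"]]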